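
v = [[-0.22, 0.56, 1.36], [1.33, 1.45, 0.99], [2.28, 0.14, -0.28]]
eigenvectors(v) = [[-0.61, 0.36, 0.22], [0.0, 0.86, -0.85], [0.80, 0.35, 0.48]]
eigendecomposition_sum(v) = [[-1.04, 0.14, 0.74],[0.01, -0.00, -0.01],[1.37, -0.18, -0.97]] + [[0.72, 0.50, 0.55], [1.70, 1.17, 1.29], [0.7, 0.48, 0.53]] + [[0.1, -0.07, 0.08], [-0.38, 0.28, -0.29], [0.21, -0.16, 0.16]]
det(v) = -2.65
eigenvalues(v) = [-2.01, 2.42, 0.54]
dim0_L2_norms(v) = [2.65, 1.56, 1.71]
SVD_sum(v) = [[0.32,  0.15,  0.09], [1.76,  0.84,  0.47], [1.75,  0.83,  0.47]] + [[-0.61, 0.66, 1.08],[-0.38, 0.41, 0.67],[0.49, -0.53, -0.87]] + [[0.07, -0.25, 0.19], [-0.05, 0.20, -0.15], [0.04, -0.16, 0.12]]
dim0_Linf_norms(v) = [2.28, 1.45, 1.36]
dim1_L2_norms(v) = [1.49, 2.2, 2.3]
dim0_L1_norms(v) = [3.83, 2.15, 2.63]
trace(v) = 0.95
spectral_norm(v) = 2.85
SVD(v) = [[0.13, -0.70, 0.70], [0.70, -0.43, -0.56], [0.70, 0.56, 0.44]] @ diag([2.850875596301485, 2.0041991392755527, 0.4638902289764089]) @ [[0.88, 0.42, 0.24], [0.43, -0.47, -0.77], [0.21, -0.78, 0.59]]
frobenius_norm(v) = 3.52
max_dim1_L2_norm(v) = 2.3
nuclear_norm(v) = 5.32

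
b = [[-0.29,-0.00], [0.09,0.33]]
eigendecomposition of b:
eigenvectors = [[0.0, 0.99],[1.0, -0.14]]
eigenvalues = [0.33, -0.29]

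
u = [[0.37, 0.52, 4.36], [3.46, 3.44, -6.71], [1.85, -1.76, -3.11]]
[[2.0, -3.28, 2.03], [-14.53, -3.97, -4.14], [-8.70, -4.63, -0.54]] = u @ [[-3.21,-2.89,0.17], [0.35,0.62,-0.4], [0.69,-0.58,0.50]]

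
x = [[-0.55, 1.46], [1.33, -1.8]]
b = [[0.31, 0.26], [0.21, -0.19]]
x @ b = [[0.14, -0.42], [0.03, 0.69]]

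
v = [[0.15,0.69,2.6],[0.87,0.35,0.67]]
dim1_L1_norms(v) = [3.44, 1.89]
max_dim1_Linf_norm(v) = 2.6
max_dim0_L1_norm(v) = 3.27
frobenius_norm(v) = 2.93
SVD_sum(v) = [[0.39, 0.73, 2.55],[0.12, 0.23, 0.82]] + [[-0.24, -0.04, 0.05], [0.75, 0.12, -0.15]]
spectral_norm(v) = 2.82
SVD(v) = [[-0.95, -0.30],[-0.30, 0.95]] @ diag([2.816918666287784, 0.8073841883016135]) @ [[-0.14, -0.27, -0.95], [0.97, 0.15, -0.19]]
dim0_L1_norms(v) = [1.02, 1.04, 3.27]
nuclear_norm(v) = 3.62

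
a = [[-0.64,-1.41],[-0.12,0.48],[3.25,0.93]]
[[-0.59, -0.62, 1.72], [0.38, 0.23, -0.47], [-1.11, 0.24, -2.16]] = a @ [[-0.53, -0.06, -0.36], [0.66, 0.47, -1.06]]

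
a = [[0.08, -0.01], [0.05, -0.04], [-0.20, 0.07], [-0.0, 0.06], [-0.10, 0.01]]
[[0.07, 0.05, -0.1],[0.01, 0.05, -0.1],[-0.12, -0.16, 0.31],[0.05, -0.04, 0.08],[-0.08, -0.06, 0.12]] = a@[[0.93, 0.54, -1.09], [0.91, -0.68, 1.26]]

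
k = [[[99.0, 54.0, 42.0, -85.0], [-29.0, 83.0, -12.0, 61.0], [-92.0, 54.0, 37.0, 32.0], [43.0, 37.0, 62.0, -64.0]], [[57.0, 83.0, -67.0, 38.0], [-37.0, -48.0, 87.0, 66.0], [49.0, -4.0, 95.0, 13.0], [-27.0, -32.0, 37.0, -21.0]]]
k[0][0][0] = 99.0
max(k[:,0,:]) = 99.0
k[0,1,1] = 83.0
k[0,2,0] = -92.0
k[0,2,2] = 37.0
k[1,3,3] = -21.0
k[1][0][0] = 57.0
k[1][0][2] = -67.0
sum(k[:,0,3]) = -47.0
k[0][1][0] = -29.0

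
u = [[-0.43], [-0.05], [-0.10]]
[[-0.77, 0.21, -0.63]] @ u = [[0.38]]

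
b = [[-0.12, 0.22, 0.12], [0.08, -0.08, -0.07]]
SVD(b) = [[-0.91, 0.42], [0.42, 0.91]] @ diag([0.3063400196066274, 0.032492959043631614]) @ [[0.47,-0.76,-0.45],[0.67,0.64,-0.39]]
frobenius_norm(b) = 0.31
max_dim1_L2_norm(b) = 0.28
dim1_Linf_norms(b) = [0.22, 0.08]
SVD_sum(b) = [[-0.13, 0.21, 0.13],[0.06, -0.10, -0.06]] + [[0.01,0.01,-0.01],[0.02,0.02,-0.01]]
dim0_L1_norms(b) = [0.2, 0.3, 0.19]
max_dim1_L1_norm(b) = 0.46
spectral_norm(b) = 0.31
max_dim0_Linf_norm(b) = 0.22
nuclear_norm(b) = 0.34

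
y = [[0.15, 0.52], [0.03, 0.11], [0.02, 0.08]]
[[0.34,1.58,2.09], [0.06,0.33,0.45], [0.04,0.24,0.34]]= y @ [[3.67, 0.96, -5.11], [-0.41, 2.77, 5.49]]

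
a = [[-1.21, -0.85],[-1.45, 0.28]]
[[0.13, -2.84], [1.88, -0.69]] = a @ [[-1.04,  0.88],[1.33,  2.09]]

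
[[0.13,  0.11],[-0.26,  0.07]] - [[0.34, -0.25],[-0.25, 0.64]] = [[-0.21, 0.36],[-0.01, -0.57]]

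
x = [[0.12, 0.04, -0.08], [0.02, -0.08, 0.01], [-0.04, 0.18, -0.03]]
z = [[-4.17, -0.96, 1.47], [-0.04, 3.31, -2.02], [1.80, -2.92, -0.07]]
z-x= [[-4.29,-1.00,1.55], [-0.06,3.39,-2.03], [1.84,-3.10,-0.04]]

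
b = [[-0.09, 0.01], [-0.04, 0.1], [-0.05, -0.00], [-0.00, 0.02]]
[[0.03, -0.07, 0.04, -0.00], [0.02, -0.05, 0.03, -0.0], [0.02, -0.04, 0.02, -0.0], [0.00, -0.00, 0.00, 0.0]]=b @[[-0.37, 0.74, -0.41, 0.01], [0.10, -0.19, 0.11, -0.00]]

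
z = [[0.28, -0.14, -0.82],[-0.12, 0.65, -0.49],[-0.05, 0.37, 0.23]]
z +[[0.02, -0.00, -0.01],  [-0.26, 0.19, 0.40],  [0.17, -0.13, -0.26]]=[[0.3,-0.14,-0.83], [-0.38,0.84,-0.09], [0.12,0.24,-0.03]]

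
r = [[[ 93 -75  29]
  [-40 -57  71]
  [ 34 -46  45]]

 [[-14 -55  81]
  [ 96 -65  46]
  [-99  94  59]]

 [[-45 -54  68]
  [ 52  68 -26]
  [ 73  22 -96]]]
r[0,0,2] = 29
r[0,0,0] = 93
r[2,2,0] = 73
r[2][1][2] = -26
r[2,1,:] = [52, 68, -26]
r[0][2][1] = -46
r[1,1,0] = 96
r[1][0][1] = -55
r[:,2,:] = [[34, -46, 45], [-99, 94, 59], [73, 22, -96]]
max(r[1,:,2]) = 81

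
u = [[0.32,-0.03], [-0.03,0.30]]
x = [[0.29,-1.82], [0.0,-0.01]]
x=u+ [[-0.03, -1.79], [0.03, -0.31]]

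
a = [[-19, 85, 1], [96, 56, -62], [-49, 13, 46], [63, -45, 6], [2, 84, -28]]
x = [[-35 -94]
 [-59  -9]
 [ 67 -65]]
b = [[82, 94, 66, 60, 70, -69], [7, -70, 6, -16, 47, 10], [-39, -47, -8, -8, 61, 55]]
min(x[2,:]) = -65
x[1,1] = -9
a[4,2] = -28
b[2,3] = -8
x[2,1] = -65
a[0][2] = 1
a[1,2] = -62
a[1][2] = -62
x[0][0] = -35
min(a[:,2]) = -62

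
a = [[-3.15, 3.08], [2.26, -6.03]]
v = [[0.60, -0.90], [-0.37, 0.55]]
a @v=[[-3.03, 4.53], [3.59, -5.35]]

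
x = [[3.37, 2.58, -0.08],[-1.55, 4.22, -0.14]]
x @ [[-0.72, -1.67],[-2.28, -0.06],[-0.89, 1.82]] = [[-8.24, -5.93],[-8.38, 2.08]]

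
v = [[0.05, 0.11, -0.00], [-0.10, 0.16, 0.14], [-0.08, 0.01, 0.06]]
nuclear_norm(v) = 0.38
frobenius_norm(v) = 0.28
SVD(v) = [[0.22, -0.85, 0.48], [0.93, 0.03, -0.37], [0.3, 0.52, 0.8]] @ diag([0.2529114877139528, 0.1261348130630956, 0.005078219752341195]) @ [[-0.42, 0.69, 0.58], [-0.70, -0.66, 0.29], [-0.58, 0.29, -0.76]]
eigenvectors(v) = [[-0.36+0.46j, -0.36-0.46j, (0.58+0j)], [(-0.75+0j), (-0.75-0j), (-0.29+0j)], [(-0.13-0.28j), -0.13+0.28j, 0.76+0.00j]]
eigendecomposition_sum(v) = [[0.03+0.07j, 0.05-0.04j, 0.00-0.07j], [(-0.05+0.08j), 0.08+0.03j, 0.07-0.05j], [(-0.04-0j), 0.03j, 0.03+0.02j]] + [[(0.03-0.07j), (0.05+0.04j), 0.00+0.07j], [(-0.05-0.08j), (0.08-0.03j), (0.07+0.05j)], [-0.04+0.00j, -0.03j, (0.03-0.02j)]] + [[-0.00-0.00j,0j,(-0+0j)],  [0.00+0.00j,(-0-0j),0.00-0.00j],  [-0.00-0.00j,0j,-0.00+0.00j]]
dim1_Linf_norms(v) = [0.11, 0.16, 0.08]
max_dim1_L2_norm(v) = 0.23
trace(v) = 0.27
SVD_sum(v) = [[-0.02, 0.04, 0.03], [-0.1, 0.16, 0.14], [-0.03, 0.05, 0.04]] + [[0.07, 0.07, -0.03],[-0.00, -0.00, 0.00],[-0.05, -0.04, 0.02]] + [[-0.00, 0.00, -0.0], [0.0, -0.00, 0.00], [-0.0, 0.0, -0.00]]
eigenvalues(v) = [(0.14+0.11j), (0.14-0.11j), (-0.01+0j)]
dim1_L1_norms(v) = [0.16, 0.4, 0.15]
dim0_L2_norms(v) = [0.14, 0.19, 0.15]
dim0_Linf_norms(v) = [0.1, 0.16, 0.14]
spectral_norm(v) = 0.25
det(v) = -0.00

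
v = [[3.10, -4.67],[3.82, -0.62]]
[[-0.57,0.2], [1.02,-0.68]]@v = [[-1.0,2.54],[0.56,-4.34]]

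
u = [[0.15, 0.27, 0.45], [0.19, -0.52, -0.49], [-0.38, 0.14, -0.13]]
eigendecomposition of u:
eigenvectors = [[-0.45+0.00j, 0.18-0.27j, 0.18+0.27j], [-0.69+0.00j, -0.74+0.00j, -0.74-0.00j], [(0.56+0j), 0.47+0.36j, (0.47-0.36j)]]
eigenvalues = [0j, (-0.25+0.31j), (-0.25-0.31j)]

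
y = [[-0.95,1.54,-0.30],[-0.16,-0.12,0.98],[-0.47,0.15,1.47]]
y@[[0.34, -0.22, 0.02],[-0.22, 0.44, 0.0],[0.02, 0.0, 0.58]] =[[-0.67, 0.89, -0.19], [-0.01, -0.02, 0.57], [-0.16, 0.17, 0.84]]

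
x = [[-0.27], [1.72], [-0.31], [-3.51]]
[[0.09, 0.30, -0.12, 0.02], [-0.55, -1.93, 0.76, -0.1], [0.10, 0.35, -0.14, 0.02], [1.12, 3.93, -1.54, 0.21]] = x @ [[-0.32, -1.12, 0.44, -0.06]]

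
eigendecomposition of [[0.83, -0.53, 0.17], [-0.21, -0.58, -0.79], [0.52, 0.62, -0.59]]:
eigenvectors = [[0.95+0.00j, 0.15-0.17j, (0.15+0.17j)], [-0.23+0.00j, -0.04-0.69j, (-0.04+0.69j)], [0.22+0.00j, (-0.69+0j), (-0.69-0j)]]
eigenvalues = [(1+0j), (-0.67+0.74j), (-0.67-0.74j)]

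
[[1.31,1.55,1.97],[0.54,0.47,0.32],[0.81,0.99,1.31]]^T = [[1.31, 0.54, 0.81],[1.55, 0.47, 0.99],[1.97, 0.32, 1.31]]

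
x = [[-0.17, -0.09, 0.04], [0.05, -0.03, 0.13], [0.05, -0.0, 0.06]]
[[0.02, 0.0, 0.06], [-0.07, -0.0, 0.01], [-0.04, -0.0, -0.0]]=x @ [[-0.09, -0.02, -0.30], [-0.28, -0.01, 0.00], [-0.55, -0.0, 0.22]]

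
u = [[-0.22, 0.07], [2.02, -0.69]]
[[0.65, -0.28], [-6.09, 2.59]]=u @ [[-2.19, 0.93], [2.42, -1.03]]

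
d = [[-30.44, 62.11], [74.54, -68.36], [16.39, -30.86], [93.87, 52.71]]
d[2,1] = -30.86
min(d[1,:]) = -68.36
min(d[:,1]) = -68.36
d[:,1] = [62.11, -68.36, -30.86, 52.71]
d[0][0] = -30.44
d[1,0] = 74.54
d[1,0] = 74.54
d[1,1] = -68.36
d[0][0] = -30.44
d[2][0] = 16.39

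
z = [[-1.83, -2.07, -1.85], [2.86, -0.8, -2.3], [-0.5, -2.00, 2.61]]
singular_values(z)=[4.32, 3.33, 2.55]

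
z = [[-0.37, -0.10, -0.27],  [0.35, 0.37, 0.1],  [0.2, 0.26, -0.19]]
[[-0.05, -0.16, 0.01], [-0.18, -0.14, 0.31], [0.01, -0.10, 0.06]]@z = [[-0.04, -0.05, -0.00], [0.08, 0.05, -0.02], [-0.03, -0.02, -0.02]]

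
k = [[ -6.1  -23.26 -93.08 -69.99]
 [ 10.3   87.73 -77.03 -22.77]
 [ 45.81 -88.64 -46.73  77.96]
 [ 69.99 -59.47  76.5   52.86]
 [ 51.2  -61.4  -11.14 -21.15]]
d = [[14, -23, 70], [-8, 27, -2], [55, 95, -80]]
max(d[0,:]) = 70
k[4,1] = -61.4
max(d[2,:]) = 95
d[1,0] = -8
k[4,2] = -11.14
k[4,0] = 51.2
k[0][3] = -69.99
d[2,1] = 95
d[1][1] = 27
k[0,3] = -69.99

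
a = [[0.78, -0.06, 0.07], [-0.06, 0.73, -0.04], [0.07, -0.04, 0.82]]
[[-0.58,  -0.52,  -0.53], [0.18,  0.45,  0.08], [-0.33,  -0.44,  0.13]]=a @ [[-0.70, -0.59, -0.69], [0.17, 0.54, 0.06], [-0.33, -0.46, 0.22]]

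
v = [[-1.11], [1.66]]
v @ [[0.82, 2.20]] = [[-0.91,-2.44], [1.36,3.65]]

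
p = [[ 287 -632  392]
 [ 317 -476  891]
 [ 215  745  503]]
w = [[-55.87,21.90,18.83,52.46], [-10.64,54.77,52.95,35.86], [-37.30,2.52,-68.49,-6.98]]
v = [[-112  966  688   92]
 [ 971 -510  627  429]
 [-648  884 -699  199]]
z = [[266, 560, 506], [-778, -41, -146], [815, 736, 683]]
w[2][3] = -6.98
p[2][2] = 503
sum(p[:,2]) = 1786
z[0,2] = 506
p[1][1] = -476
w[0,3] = 52.46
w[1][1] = 54.77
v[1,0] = 971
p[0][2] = 392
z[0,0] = 266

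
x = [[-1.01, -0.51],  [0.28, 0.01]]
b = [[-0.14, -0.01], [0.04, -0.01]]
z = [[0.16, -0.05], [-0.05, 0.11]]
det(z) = 0.02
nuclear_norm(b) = 0.16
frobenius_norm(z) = 0.21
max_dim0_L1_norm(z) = 0.21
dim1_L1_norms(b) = [0.15, 0.05]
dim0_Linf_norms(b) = [0.14, 0.01]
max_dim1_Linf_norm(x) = 1.01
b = x @ z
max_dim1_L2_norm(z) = 0.17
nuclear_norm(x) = 1.27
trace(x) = -1.00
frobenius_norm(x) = 1.17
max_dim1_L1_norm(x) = 1.52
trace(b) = -0.15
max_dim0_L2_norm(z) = 0.17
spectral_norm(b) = 0.15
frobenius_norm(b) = 0.15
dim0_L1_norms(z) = [0.21, 0.16]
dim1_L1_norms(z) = [0.21, 0.16]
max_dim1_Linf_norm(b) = 0.14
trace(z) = 0.27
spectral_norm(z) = 0.19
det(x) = 0.13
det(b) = 0.00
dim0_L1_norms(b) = [0.18, 0.02]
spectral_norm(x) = 1.16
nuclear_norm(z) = 0.27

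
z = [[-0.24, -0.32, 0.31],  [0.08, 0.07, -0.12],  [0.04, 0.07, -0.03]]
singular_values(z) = [0.54, 0.05, 0.01]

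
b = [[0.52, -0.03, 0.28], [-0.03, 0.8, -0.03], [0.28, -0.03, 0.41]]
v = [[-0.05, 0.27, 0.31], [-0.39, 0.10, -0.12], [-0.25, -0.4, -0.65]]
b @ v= [[-0.08, 0.03, -0.02], [-0.3, 0.08, -0.09], [-0.10, -0.09, -0.18]]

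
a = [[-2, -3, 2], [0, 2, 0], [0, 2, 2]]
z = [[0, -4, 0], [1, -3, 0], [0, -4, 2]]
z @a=[[0, -8, 0], [-2, -9, 2], [0, -4, 4]]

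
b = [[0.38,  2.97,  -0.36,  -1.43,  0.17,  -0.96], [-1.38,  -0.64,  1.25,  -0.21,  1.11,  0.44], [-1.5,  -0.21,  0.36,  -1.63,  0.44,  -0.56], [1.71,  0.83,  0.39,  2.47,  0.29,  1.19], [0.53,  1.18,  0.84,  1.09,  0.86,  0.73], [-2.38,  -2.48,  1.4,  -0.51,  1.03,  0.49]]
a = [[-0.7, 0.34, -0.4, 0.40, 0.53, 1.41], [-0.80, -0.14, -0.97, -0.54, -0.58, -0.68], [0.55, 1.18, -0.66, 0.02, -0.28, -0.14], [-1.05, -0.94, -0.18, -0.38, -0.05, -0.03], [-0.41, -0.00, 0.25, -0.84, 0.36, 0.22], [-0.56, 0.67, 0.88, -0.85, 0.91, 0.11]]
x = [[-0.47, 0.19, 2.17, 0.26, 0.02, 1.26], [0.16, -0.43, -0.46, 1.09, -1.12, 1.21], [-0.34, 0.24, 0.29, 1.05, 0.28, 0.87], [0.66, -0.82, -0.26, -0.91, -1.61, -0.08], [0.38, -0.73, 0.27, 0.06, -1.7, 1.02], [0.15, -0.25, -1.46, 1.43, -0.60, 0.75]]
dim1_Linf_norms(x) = [2.17, 1.21, 1.05, 1.61, 1.7, 1.46]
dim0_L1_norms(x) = [2.16, 2.66, 4.91, 4.8, 5.33, 5.19]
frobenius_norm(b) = 7.39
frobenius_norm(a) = 3.81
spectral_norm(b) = 5.48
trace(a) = -1.41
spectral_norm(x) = 3.48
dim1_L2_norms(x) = [2.57, 2.08, 1.48, 2.15, 2.16, 2.28]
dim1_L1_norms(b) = [6.27, 5.03, 4.7, 6.88, 5.23, 8.29]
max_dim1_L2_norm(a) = 1.79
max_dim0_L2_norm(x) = 2.7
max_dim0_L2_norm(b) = 4.18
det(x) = 0.00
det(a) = -0.01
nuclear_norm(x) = 9.05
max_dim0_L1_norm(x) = 5.33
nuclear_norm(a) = 7.88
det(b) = -0.00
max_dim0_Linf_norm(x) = 2.17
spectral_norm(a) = 2.20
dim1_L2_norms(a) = [1.79, 1.64, 1.49, 1.47, 1.06, 1.76]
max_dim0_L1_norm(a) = 4.07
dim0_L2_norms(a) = [1.74, 1.69, 1.55, 1.42, 1.29, 1.59]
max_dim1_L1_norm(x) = 4.64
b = x @ a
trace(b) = 3.92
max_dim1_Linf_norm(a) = 1.41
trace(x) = -2.47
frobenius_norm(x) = 5.26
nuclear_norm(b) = 12.33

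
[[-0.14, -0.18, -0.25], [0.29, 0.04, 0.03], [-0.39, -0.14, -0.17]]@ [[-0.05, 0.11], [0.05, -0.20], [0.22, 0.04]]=[[-0.06, 0.01], [-0.01, 0.03], [-0.02, -0.02]]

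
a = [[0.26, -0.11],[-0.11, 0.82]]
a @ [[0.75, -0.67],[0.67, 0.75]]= [[0.12, -0.26], [0.47, 0.69]]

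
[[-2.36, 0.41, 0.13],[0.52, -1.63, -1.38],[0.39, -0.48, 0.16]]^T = [[-2.36, 0.52, 0.39],[0.41, -1.63, -0.48],[0.13, -1.38, 0.16]]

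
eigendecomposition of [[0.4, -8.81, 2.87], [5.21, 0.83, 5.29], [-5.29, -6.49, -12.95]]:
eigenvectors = [[(-0.76+0j), (-0.76-0j), -0.49+0.00j], [-0.12+0.47j, -0.12-0.47j, -0.21+0.00j], [0.19-0.39j, 0.19+0.39j, 0.84+0.00j]]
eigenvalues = [(-1.73+6.94j), (-1.73-6.94j), (-8.26+0j)]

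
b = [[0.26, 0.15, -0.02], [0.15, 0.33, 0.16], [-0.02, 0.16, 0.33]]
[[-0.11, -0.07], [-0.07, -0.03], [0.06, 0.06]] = b @[[-0.31, -0.14], [-0.19, -0.17], [0.26, 0.27]]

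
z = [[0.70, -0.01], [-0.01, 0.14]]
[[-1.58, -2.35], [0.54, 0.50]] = z@[[-2.21, -3.31], [3.71, 3.35]]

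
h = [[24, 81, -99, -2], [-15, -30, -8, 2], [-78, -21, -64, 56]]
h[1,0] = -15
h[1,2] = -8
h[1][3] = 2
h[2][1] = -21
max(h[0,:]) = 81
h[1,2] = -8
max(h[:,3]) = 56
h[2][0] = -78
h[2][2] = -64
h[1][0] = -15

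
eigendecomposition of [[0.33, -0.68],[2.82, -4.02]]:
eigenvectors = [[0.81, 0.17], [0.59, 0.98]]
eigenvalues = [-0.17, -3.52]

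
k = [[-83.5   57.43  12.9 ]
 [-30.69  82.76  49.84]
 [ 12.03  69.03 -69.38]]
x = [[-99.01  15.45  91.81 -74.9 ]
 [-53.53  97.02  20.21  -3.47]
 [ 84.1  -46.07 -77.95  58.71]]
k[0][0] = -83.5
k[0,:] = [-83.5, 57.43, 12.9]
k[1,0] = -30.69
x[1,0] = -53.53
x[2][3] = 58.71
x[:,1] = [15.45, 97.02, -46.07]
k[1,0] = -30.69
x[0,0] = -99.01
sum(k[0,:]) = -13.17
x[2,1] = -46.07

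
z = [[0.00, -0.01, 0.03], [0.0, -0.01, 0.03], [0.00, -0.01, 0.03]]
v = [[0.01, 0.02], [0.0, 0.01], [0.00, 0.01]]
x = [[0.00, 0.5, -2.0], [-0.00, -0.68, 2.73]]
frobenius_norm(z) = 0.05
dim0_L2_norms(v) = [0.01, 0.02]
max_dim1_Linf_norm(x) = 2.73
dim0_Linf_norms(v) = [0.01, 0.02]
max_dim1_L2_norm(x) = 2.81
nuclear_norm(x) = 3.49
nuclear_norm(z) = 0.05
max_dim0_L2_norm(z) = 0.05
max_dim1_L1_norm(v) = 0.03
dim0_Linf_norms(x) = [0.0, 0.68, 2.73]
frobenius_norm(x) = 3.49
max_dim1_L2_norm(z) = 0.03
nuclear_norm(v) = 0.03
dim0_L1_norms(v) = [0.01, 0.04]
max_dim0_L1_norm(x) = 4.73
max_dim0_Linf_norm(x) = 2.73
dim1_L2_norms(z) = [0.03, 0.03, 0.03]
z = v @ x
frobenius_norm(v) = 0.03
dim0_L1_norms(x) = [0.0, 1.18, 4.73]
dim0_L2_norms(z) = [0.0, 0.02, 0.05]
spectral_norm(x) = 3.49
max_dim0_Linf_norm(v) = 0.02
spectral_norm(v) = 0.03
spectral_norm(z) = 0.05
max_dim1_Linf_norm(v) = 0.02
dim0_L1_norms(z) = [0.0, 0.03, 0.09]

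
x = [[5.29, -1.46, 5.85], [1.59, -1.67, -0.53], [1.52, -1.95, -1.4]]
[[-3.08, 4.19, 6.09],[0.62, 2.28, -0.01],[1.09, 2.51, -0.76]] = x @ [[-0.54, 0.84, 0.01],[-0.81, -0.51, -0.29],[-0.24, -0.17, 0.96]]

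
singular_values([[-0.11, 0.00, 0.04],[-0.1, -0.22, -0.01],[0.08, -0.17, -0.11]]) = [0.29, 0.19, 0.02]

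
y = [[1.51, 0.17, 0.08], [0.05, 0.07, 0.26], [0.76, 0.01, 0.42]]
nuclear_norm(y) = 2.23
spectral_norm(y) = 1.72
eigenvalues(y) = [1.59, 0.24, 0.18]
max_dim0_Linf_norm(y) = 1.51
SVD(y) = [[-0.88, 0.41, -0.24], [-0.06, -0.59, -0.81], [-0.47, -0.7, 0.54]] @ diag([1.7209026032303363, 0.4177257108331193, 0.09219251978341275]) @ [[-0.98, -0.09, -0.17], [0.16, 0.05, -0.99], [0.1, -0.99, -0.04]]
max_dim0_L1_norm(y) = 2.32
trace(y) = 2.00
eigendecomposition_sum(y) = [[1.47, 0.17, 0.14], [0.21, 0.02, 0.02], [0.96, 0.11, 0.09]] + [[0.1, 0.09, -0.17],[-0.55, -0.5, 0.95],[-0.37, -0.34, 0.64]] + [[-0.06, -0.08, 0.11], [0.38, 0.55, -0.71], [0.17, 0.24, -0.31]]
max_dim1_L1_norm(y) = 1.76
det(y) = 0.07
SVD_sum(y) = [[1.48, 0.14, 0.25], [0.10, 0.01, 0.02], [0.80, 0.08, 0.13]] + [[0.03, 0.01, -0.17], [-0.04, -0.01, 0.24], [-0.05, -0.02, 0.29]] + [[-0.00,  0.02,  0.00], [-0.01,  0.07,  0.00], [0.00,  -0.05,  -0.0]]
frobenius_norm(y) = 1.77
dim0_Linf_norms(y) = [1.51, 0.17, 0.42]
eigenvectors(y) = [[-0.83,-0.14,0.14], [-0.12,0.82,-0.91], [-0.54,0.55,-0.4]]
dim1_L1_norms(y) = [1.76, 0.38, 1.19]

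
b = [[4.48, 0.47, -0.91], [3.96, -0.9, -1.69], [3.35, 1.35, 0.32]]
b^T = [[4.48, 3.96, 3.35], [0.47, -0.90, 1.35], [-0.91, -1.69, 0.32]]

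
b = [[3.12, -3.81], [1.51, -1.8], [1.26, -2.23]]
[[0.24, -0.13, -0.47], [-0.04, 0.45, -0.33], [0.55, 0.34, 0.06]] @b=[[-0.04, 0.37], [0.14, 0.08], [2.31, -2.84]]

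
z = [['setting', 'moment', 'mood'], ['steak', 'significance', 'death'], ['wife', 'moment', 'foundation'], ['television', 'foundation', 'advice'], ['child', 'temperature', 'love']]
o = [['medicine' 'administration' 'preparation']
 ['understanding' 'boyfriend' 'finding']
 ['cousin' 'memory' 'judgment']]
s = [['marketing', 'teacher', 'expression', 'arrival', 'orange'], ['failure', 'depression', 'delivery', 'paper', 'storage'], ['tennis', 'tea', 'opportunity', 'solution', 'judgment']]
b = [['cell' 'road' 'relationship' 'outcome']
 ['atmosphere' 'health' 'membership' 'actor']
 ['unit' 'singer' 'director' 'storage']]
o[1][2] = 'finding'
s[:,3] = ['arrival', 'paper', 'solution']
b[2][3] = 'storage'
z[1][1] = 'significance'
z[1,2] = 'death'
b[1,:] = ['atmosphere', 'health', 'membership', 'actor']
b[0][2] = 'relationship'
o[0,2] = 'preparation'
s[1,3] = 'paper'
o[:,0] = ['medicine', 'understanding', 'cousin']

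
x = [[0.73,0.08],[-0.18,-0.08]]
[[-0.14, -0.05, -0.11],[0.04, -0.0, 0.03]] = x@[[-0.18, -0.1, -0.15], [-0.08, 0.24, -0.02]]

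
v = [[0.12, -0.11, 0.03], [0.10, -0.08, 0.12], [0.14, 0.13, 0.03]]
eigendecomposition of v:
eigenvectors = [[0.01+0.40j, (0.01-0.4j), (-0.33+0j)], [0.49+0.02j, 0.49-0.02j, (-0.64+0j)], [(0.77+0j), (0.77-0j), 0.69+0.00j]]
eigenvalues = [(0.11+0.08j), (0.11-0.08j), (-0.16+0j)]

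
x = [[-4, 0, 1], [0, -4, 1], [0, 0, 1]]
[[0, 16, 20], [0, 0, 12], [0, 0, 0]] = x@[[0, -4, -5], [0, 0, -3], [0, 0, 0]]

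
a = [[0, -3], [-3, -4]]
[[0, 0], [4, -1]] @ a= [[0, 0], [3, -8]]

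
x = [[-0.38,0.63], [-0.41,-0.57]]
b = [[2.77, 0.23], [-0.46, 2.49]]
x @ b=[[-1.34, 1.48], [-0.87, -1.51]]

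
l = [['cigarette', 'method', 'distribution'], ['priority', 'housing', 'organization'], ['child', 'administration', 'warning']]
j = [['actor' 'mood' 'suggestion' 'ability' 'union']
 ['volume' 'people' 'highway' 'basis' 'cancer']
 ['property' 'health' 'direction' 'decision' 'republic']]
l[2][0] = 'child'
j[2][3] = 'decision'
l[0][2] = 'distribution'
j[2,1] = 'health'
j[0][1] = 'mood'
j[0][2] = 'suggestion'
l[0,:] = ['cigarette', 'method', 'distribution']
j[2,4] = 'republic'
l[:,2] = ['distribution', 'organization', 'warning']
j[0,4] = 'union'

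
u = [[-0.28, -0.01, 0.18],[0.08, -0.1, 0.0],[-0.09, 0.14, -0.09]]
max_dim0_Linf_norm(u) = 0.28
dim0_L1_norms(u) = [0.45, 0.25, 0.27]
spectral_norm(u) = 0.34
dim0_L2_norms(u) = [0.3, 0.17, 0.2]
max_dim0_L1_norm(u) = 0.45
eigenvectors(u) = [[(-0.74+0j), -0.74-0.00j, (0.47+0j)], [0.23+0.25j, 0.23-0.25j, (0.57+0j)], [(-0.24-0.52j), (-0.24+0.52j), 0.67+0.00j]]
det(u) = -0.00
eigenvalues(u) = [(-0.22+0.13j), (-0.22-0.13j), (-0.03+0j)]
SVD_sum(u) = [[-0.29, 0.03, 0.15], [0.07, -0.01, -0.04], [-0.05, 0.01, 0.02]] + [[0.01, -0.04, 0.03],[0.02, -0.08, 0.06],[-0.04, 0.14, -0.1]] + [[-0.00, -0.0, -0.0],[-0.01, -0.02, -0.02],[-0.01, -0.01, -0.01]]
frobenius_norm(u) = 0.40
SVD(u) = [[-0.96, -0.25, 0.13], [0.24, -0.45, 0.86], [-0.15, 0.86, 0.49]] @ diag([0.34254188354886306, 0.2117750033304225, 0.03027219812297503]) @ [[0.88, -0.1, -0.46],[-0.21, 0.79, -0.57],[-0.43, -0.60, -0.68]]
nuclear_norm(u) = 0.58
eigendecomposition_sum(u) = [[(-0.14-0j), 0.00-0.12j, 0.09+0.10j], [0.04+0.05j, -0.04+0.03j, 0.00-0.06j], [-0.04-0.10j, (0.08-0.04j), (-0.04+0.1j)]] + [[-0.14+0.00j, 0.12j, (0.09-0.1j)], [(0.04-0.05j), (-0.04-0.03j), 0.00+0.06j], [-0.04+0.10j, (0.08+0.04j), -0.04-0.10j]] + [[(-0+0j), (-0.02+0j), -0.01+0.00j], [(-0+0j), -0.02+0.00j, (-0.01+0j)], [(-0+0j), -0.02+0.00j, (-0.01+0j)]]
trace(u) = -0.47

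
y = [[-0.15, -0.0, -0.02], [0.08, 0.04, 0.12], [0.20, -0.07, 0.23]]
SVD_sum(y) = [[-0.08, 0.02, -0.08], [0.1, -0.02, 0.09], [0.22, -0.04, 0.22]] + [[-0.07,-0.01,0.06], [-0.02,-0.00,0.02], [-0.02,-0.0,0.02]] + [[-0.0, -0.01, -0.0], [0.0, 0.06, 0.01], [-0.0, -0.03, -0.0]]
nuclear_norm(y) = 0.52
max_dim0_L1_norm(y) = 0.43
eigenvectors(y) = [[0.87+0.00j, 0.04+0.01j, (0.04-0.01j)], [(-0.06+0j), (-0.78+0j), (-0.78-0j)], [-0.49+0.00j, -0.61-0.12j, (-0.61+0.12j)]]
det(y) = -0.00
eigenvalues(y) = [(-0.14+0j), (0.13+0.02j), (0.13-0.02j)]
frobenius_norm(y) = 0.38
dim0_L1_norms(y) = [0.43, 0.11, 0.37]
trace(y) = 0.12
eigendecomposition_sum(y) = [[(-0.14+0j), -0.00+0.00j, -0.01-0.00j], [0.01-0.00j, 0.00-0.00j, 0.00+0.00j], [(0.08-0j), -0j, 0j]] + [[(-0+0.01j), 0.00-0.02j, -0.01+0.02j], [(0.03-0.22j), 0.02+0.35j, (0.06-0.45j)], [(0.06-0.17j), (-0.04+0.27j), (0.11-0.34j)]] + [[(-0-0.01j), 0.02j, -0.01-0.02j], [(0.03+0.22j), (0.02-0.35j), (0.06+0.45j)], [(0.06+0.17j), (-0.04-0.27j), (0.11+0.34j)]]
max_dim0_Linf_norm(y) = 0.23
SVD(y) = [[-0.33,-0.94,0.12], [0.38,-0.24,-0.89], [0.86,-0.25,0.43]] @ diag([0.3590233394944657, 0.09865235402685064, 0.06685772014661166]) @ [[0.7, -0.13, 0.7], [0.71, 0.08, -0.70], [-0.03, -0.99, -0.15]]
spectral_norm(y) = 0.36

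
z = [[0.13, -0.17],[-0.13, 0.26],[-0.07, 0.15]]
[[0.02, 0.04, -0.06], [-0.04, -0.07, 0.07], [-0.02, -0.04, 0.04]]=z@[[-0.05, -0.07, -0.34], [-0.17, -0.31, 0.11]]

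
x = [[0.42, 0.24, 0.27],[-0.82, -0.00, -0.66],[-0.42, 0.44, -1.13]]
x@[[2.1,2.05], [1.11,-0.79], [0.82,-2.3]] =[[1.37,0.05], [-2.26,-0.16], [-1.32,1.39]]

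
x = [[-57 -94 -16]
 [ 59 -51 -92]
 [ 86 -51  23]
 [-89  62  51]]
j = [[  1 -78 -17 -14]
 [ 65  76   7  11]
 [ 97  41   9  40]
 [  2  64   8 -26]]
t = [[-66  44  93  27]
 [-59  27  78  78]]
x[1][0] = 59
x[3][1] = 62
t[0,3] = 27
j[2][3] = 40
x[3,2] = 51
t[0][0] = -66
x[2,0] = 86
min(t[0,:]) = -66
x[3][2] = 51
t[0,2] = 93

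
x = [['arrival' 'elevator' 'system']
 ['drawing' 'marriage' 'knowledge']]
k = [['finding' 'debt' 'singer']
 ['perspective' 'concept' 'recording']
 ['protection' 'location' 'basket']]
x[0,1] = 'elevator'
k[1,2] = 'recording'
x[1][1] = 'marriage'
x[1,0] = 'drawing'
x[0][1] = 'elevator'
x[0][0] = 'arrival'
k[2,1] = 'location'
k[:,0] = ['finding', 'perspective', 'protection']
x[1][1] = 'marriage'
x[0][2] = 'system'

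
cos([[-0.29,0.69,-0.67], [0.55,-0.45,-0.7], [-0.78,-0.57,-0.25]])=[[0.54, 0.05, 0.05],[-0.06, 0.55, -0.05],[-0.05, 0.06, 0.55]]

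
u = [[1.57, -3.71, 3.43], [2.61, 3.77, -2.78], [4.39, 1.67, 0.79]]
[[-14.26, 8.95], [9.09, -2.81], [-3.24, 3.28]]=u @ [[-0.93, 1.53], [1.5, -1.96], [-2.11, -0.21]]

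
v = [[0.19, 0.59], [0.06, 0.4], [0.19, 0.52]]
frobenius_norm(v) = 0.92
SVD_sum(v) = [[0.18, 0.59], [0.12, 0.38], [0.16, 0.53]] + [[0.01, -0.00], [-0.06, 0.02], [0.03, -0.01]]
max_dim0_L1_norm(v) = 1.51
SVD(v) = [[-0.67, 0.16], [-0.43, -0.87], [-0.6, 0.46]] @ diag([0.921840718899467, 0.06715421787880761]) @ [[-0.29,-0.96],[0.96,-0.29]]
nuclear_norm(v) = 0.99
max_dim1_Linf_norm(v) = 0.59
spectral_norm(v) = 0.92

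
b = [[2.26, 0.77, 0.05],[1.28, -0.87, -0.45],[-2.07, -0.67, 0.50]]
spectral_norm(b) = 3.41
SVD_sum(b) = [[2.28, 0.46, -0.3], [1.1, 0.22, -0.15], [-2.15, -0.44, 0.28]] + [[-0.06, 0.37, 0.12], [0.17, -1.08, -0.35], [0.03, -0.16, -0.05]] + [[0.04, -0.07, 0.23], [0.01, -0.01, 0.04], [0.05, -0.08, 0.27]]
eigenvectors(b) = [[-0.62,-0.08,-0.22],[-0.32,0.24,0.97],[0.71,-0.97,0.12]]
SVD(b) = [[-0.69,  0.32,  0.65], [-0.33,  -0.94,  0.12], [0.65,  -0.14,  0.75]] @ diag([3.411512669403637, 1.2267511139702716, 0.37584971846626125]) @ [[-0.97, -0.20, 0.13], [-0.15, 0.94, 0.30], [0.18, -0.27, 0.94]]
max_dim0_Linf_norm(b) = 2.26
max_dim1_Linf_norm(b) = 2.26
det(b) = -1.57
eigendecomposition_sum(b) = [[2.27, 0.51, -0.06], [1.18, 0.27, -0.03], [-2.61, -0.59, 0.06]] + [[0.04, 0.00, 0.04], [-0.13, -0.01, -0.12], [0.51, 0.06, 0.47]] + [[-0.05, 0.25, 0.07], [0.23, -1.12, -0.30], [0.03, -0.14, -0.04]]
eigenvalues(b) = [2.6, 0.5, -1.21]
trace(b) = 1.89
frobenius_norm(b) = 3.64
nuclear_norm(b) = 5.01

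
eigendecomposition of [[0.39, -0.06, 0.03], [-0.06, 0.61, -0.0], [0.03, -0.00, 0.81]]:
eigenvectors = [[-0.97, -0.24, 0.07], [-0.24, 0.97, -0.02], [0.07, 0.04, 1.0]]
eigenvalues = [0.37, 0.63, 0.81]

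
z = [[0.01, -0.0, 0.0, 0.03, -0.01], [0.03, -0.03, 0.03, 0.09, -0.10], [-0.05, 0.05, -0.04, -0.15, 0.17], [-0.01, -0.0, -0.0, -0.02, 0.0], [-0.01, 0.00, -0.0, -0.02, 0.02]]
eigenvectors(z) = [[0.00+0.00j, -0.19+0.00j, (0.79+0j), (0.79-0j), 0.00+0.00j], [(-0.56+0j), -0.26+0.00j, (-0.17+0.09j), (-0.17-0.09j), (0.66+0j)], [(0.83+0j), 0.87+0.00j, (0.13-0.16j), (0.13+0.16j), 0.75+0.00j], [(-0+0j), (0.04+0j), -0.46+0.23j, -0.46-0.23j, -0.00+0.00j], [(-0+0j), 0.38+0.00j, (-0.09+0.15j), -0.09-0.15j, -0.00+0.00j]]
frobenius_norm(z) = 0.29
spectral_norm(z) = 0.28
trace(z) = -0.06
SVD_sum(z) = [[0.01, -0.01, 0.0, 0.02, -0.02], [0.03, -0.03, 0.02, 0.09, -0.1], [-0.05, 0.05, -0.04, -0.15, 0.17], [-0.0, 0.00, -0.00, -0.01, 0.01], [-0.01, 0.01, -0.00, -0.02, 0.02]] + [[0.01, 0.01, -0.0, 0.01, 0.01], [-0.0, -0.0, 0.00, -0.00, -0.0], [0.00, 0.0, -0.00, 0.0, 0.0], [-0.01, -0.0, 0.00, -0.01, -0.01], [-0.00, -0.0, 0.00, -0.00, -0.00]] + [[0.0, 0.00, -0.0, -0.0, -0.0], [-0.00, -0.0, 0.0, 0.00, 0.0], [-0.0, -0.0, 0.0, 0.00, 0.00], [0.0, 0.0, -0.00, -0.0, -0.00], [-0.0, -0.0, 0.00, 0.0, 0.00]] + [[-0.0, -0.00, -0.0, 0.00, 0.0],[0.00, 0.00, 0.00, -0.0, -0.00],[0.00, 0.0, 0.0, -0.00, -0.0],[-0.0, -0.0, -0.0, 0.0, 0.00],[-0.00, -0.00, -0.0, 0.00, 0.0]] + [[-0.00, 0.0, 0.0, 0.0, -0.00], [-0.0, 0.00, 0.0, 0.00, -0.0], [-0.0, 0.00, 0.00, 0.0, -0.00], [-0.00, 0.00, 0.00, 0.00, -0.0], [0.0, -0.0, -0.0, -0.00, 0.00]]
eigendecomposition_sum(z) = [[-0.00+0.00j, 0.00+0.00j, (-0-0j), (-0-0j), -0j], [(0.03-0j), (-0.03-0j), (0.03+0j), 0.09+0.00j, -0.08+0.00j], [-0.04+0.00j, (0.05+0j), -0.04-0.00j, (-0.13-0j), 0.12-0.00j], [-0j, (-0-0j), 0j, 0.00+0.00j, (-0+0j)], [0.00-0.00j, (-0-0j), 0.00+0.00j, 0.00+0.00j, -0.00+0.00j]] + [[0.00+0.00j, -0.00-0.00j, (-0+0j), (0.01+0j), -0.01+0.00j], [0j, (-0-0j), (-0+0j), (0.01+0j), (-0.01+0j)], [-0.01+0.00j, 0j, 0.00-0.00j, -0.03-0.00j, (0.05-0j)], [(-0+0j), 0.00+0.00j, -0j, -0.00-0.00j, 0.00-0.00j], [-0.01+0.00j, 0j, -0j, (-0.01-0j), (0.02-0j)]] + [[0.00+0.01j, 0.00-0.00j, -0j, (0.01+0.01j), 0.00+0.00j],[(-0-0j), 0.00+0.00j, 0.00+0.00j, -0.00-0.00j, -0.00-0.00j],[0j, -0.00-0.00j, -0.00-0.00j, -0j, 0j],[(-0-0j), 0j, 0.00+0.00j, (-0.01-0j), -0.00-0.00j],[-0.00-0.00j, 0.00+0.00j, 0j, (-0+0j), (-0-0j)]] + [[0.00-0.01j, 0.00+0.00j, 0.00+0.00j, 0.01-0.01j, -0j], [(-0+0j), 0.00-0.00j, 0.00-0.00j, -0.00+0.00j, (-0+0j)], [0.00-0.00j, -0.00+0.00j, -0.00+0.00j, 0j, 0.00-0.00j], [-0.00+0.00j, 0.00-0.00j, 0.00-0.00j, (-0.01+0j), -0.00+0.00j], [(-0+0j), 0.00-0.00j, -0j, -0.00-0.00j, -0.00+0.00j]] + [[0.00+0.00j, -0j, -0j, 0.00+0.00j, -0.00+0.00j], [0.00+0.00j, 0.00-0.00j, 0.00-0.00j, 0j, (-0+0j)], [0.00+0.00j, 0.00-0.00j, 0.00-0.00j, 0.00+0.00j, -0.00+0.00j], [-0.00-0.00j, (-0+0j), -0.00+0.00j, (-0-0j), 0.00-0.00j], [-0.00-0.00j, -0.00+0.00j, -0.00+0.00j, -0.00-0.00j, -0j]]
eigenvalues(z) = [(-0.07+0j), (0.02+0j), (-0.01+0.01j), (-0.01-0.01j), 0j]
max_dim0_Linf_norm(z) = 0.17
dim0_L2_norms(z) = [0.06, 0.06, 0.05, 0.18, 0.2]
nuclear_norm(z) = 0.32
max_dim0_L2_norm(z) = 0.2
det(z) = -0.00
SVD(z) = [[-0.1, 0.71, 0.01, -0.33, -0.62], [-0.51, -0.08, -0.5, 0.61, -0.34], [0.85, 0.1, -0.23, 0.41, -0.24], [0.05, -0.66, 0.30, -0.16, -0.67], [0.10, -0.22, -0.78, -0.58, 0.02]] @ diag([0.28387268452492986, 0.0250244632332889, 0.008291576314630305, 0.0037165387775220833, 0.002740861585200427]) @ [[-0.21, 0.20, -0.17, -0.63, 0.70],[0.34, 0.3, -0.26, 0.66, 0.55],[0.13, 0.46, -0.73, -0.19, -0.45],[0.58, 0.54, 0.55, -0.26, -0.08],[0.70, -0.61, -0.25, -0.26, 0.09]]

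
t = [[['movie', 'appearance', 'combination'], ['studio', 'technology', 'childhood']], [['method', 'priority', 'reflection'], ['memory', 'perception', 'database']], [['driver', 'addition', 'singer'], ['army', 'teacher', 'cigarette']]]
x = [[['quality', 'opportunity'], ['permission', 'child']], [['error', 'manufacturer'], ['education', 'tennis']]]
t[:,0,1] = ['appearance', 'priority', 'addition']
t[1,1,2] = 'database'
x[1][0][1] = 'manufacturer'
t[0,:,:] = [['movie', 'appearance', 'combination'], ['studio', 'technology', 'childhood']]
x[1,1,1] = 'tennis'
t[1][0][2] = 'reflection'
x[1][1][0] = 'education'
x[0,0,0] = 'quality'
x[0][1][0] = 'permission'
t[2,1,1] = 'teacher'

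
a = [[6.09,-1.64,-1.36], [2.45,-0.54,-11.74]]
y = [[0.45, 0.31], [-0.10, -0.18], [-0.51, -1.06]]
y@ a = [[3.50, -0.91, -4.25], [-1.05, 0.26, 2.25], [-5.7, 1.41, 13.14]]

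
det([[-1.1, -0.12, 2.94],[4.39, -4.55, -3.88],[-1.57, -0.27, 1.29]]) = -16.929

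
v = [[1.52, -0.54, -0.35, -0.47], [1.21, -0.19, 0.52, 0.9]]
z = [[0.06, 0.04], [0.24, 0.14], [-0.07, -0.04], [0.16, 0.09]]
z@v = [[0.14, -0.04, -0.00, 0.01], [0.53, -0.16, -0.01, 0.01], [-0.15, 0.05, 0.00, -0.00], [0.35, -0.1, -0.01, 0.01]]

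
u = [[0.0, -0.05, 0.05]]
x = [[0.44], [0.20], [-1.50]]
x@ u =[[0.00, -0.02, 0.02], [0.00, -0.01, 0.01], [0.0, 0.08, -0.08]]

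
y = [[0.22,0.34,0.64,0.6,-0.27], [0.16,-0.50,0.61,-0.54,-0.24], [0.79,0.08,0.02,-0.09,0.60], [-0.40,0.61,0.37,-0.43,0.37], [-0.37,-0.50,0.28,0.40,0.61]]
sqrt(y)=[[(0.7+0.13j),  0.12+0.20j,  0.20-0.21j,  0.55-0.08j,  -0.17+0.15j],[-0.08+0.20j,  0.40+0.31j,  (0.47-0.32j),  (-0.55-0.13j),  -0.09+0.23j],[(0.42-0.21j),  -0.03-0.32j,  (0.56+0.34j),  -0.25+0.14j,  (0.33-0.24j)],[(-0.43-0.08j),  (0.65-0.13j),  0.25+0.13j,  0.50+0.05j,  0.14-0.09j],[(-0.14+0.15j),  (-0.31+0.23j),  (0.12-0.24j),  (0.19-0.1j),  (0.81+0.17j)]]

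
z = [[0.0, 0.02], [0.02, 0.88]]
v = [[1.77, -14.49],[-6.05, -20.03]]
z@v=[[-0.12, -0.4], [-5.29, -17.92]]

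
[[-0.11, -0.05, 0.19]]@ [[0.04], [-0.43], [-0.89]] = [[-0.15]]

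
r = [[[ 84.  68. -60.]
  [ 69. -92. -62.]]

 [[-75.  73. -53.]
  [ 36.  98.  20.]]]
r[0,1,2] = -62.0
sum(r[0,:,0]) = 153.0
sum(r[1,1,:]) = 154.0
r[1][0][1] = 73.0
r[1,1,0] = 36.0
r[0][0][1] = 68.0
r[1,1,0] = 36.0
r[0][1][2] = -62.0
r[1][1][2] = 20.0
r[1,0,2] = -53.0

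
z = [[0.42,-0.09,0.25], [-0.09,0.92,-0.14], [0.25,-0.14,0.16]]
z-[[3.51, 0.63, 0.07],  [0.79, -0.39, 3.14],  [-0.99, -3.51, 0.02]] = [[-3.09, -0.72, 0.18], [-0.88, 1.31, -3.28], [1.24, 3.37, 0.14]]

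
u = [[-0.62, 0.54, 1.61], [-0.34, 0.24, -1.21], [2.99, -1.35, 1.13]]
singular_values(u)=[3.57, 2.05, 0.18]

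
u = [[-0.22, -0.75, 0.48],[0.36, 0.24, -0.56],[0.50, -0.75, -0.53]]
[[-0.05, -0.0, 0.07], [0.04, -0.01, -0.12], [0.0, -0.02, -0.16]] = u@[[0.31, 0.08, 0.17], [0.08, 0.03, 0.08], [0.17, 0.08, 0.35]]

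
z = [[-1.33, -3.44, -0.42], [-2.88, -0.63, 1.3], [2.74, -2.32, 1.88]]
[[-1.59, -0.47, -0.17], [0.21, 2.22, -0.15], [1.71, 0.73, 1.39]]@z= [[3.0, 6.16, -0.26], [-7.08, -1.77, 2.52], [-0.57, -9.57, 2.84]]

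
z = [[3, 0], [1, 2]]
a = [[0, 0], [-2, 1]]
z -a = [[3, 0], [3, 1]]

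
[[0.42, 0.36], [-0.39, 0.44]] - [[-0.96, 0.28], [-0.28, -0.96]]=[[1.38,0.08], [-0.11,1.40]]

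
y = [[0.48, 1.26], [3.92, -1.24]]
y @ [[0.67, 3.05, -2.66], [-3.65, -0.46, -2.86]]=[[-4.28, 0.88, -4.88], [7.15, 12.53, -6.88]]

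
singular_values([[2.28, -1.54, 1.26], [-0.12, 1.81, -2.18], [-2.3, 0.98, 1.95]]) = [3.9, 3.38, 0.75]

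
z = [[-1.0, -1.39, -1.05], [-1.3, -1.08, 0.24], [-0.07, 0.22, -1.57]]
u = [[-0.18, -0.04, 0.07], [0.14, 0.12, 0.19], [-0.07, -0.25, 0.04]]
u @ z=[[0.23, 0.31, 0.07], [-0.31, -0.28, -0.42], [0.39, 0.38, -0.05]]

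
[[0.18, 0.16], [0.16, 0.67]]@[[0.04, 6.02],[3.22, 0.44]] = [[0.52, 1.15], [2.16, 1.26]]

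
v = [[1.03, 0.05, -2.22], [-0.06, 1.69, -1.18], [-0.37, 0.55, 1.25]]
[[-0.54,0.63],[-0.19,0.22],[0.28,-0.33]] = v@[[-0.14, 0.16], [0.01, -0.01], [0.18, -0.21]]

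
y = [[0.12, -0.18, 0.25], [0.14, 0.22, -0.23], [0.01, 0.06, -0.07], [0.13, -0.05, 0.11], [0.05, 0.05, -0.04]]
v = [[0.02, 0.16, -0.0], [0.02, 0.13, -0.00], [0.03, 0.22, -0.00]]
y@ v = [[0.01, 0.05, 0.0], [0.00, 0.00, 0.0], [-0.00, -0.01, 0.00], [0.0, 0.04, 0.00], [0.0, 0.01, 0.0]]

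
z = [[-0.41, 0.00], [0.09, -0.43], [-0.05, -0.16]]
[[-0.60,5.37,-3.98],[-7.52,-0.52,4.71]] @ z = [[0.93, -1.67], [2.80, -0.53]]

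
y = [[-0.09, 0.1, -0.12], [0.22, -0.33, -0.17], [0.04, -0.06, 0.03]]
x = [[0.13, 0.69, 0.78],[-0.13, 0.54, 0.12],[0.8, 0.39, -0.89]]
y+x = [[0.04, 0.79, 0.66], [0.09, 0.21, -0.05], [0.84, 0.33, -0.86]]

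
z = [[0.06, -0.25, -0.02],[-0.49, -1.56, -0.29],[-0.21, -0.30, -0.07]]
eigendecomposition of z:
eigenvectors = [[0.14, 0.72, -0.20], [0.97, -0.09, -0.12], [0.20, -0.68, 0.97]]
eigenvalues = [-1.69, 0.11, 0.01]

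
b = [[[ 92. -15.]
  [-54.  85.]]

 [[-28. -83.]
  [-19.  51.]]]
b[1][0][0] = -28.0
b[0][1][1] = 85.0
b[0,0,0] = 92.0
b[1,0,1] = -83.0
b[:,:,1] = [[-15.0, 85.0], [-83.0, 51.0]]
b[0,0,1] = -15.0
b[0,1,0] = -54.0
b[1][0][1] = -83.0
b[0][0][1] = -15.0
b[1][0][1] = -83.0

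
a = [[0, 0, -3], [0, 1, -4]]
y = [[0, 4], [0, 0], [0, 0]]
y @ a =[[0, 4, -16], [0, 0, 0], [0, 0, 0]]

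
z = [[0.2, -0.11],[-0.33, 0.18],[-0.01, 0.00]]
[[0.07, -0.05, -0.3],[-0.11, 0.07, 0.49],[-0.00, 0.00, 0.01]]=z @ [[0.25, -0.15, -1.18],[-0.18, 0.14, 0.58]]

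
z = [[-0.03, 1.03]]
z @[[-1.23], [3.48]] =[[3.62]]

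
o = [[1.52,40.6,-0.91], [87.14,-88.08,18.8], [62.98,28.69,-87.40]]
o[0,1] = 40.6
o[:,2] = [-0.91, 18.8, -87.4]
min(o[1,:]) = -88.08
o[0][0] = 1.52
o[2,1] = 28.69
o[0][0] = 1.52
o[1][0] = 87.14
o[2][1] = 28.69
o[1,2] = 18.8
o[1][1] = -88.08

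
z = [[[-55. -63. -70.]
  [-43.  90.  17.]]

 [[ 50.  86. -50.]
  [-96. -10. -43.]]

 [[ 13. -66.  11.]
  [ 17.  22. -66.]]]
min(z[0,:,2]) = -70.0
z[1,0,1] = 86.0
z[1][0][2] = -50.0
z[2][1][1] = 22.0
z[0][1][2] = 17.0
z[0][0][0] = -55.0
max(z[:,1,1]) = 90.0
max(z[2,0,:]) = 13.0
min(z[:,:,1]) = -66.0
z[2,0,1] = -66.0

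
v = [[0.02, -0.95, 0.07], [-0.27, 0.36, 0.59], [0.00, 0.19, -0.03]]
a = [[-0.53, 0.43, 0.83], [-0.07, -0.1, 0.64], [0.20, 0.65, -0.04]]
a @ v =[[-0.13, 0.82, 0.19], [0.03, 0.15, -0.08], [-0.17, 0.04, 0.4]]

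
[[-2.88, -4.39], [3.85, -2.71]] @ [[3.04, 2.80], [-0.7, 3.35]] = [[-5.68, -22.77], [13.60, 1.70]]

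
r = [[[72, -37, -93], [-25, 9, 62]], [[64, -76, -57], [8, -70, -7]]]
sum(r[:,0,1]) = -113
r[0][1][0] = -25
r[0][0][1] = -37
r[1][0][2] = -57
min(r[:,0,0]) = 64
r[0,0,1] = -37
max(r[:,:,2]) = 62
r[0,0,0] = 72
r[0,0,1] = -37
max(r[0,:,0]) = 72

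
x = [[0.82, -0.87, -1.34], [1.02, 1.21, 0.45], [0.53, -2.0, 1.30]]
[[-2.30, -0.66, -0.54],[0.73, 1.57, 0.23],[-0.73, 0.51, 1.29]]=x@[[-0.58,0.76,0.17],[0.77,0.4,-0.19],[0.86,0.70,0.63]]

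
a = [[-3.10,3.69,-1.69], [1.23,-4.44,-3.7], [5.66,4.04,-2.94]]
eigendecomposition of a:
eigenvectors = [[-0.66+0.00j, -0.22-0.39j, -0.22+0.39j], [(0.72+0j), 0.12-0.44j, 0.12+0.44j], [(0.21+0j), -0.77+0.00j, (-0.77-0j)]]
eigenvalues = [(-6.63+0j), (-1.92+5.17j), (-1.92-5.17j)]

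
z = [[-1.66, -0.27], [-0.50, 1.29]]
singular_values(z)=[1.74, 1.31]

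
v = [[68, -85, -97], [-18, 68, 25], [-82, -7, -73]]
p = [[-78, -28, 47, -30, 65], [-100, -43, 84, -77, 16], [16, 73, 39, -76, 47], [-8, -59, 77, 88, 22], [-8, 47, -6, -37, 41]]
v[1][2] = 25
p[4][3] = -37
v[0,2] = -97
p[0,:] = [-78, -28, 47, -30, 65]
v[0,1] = -85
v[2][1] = -7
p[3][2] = 77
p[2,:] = [16, 73, 39, -76, 47]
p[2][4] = 47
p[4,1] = 47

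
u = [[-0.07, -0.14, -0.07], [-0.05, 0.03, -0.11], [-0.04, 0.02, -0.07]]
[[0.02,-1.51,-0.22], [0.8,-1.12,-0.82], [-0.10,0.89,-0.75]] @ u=[[0.08, -0.05, 0.18],  [0.03, -0.16, 0.12],  [-0.01, 0.03, -0.04]]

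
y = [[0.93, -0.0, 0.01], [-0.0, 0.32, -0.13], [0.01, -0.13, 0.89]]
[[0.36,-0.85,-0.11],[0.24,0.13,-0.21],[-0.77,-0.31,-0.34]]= y@[[0.40, -0.91, -0.11],[0.43, 0.3, -0.85],[-0.81, -0.29, -0.51]]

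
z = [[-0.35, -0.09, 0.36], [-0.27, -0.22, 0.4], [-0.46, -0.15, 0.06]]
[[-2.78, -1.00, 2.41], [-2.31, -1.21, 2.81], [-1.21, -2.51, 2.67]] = z @ [[3.02, 4.17, -3.95], [-3.49, 4.95, -5.06], [-5.66, 2.5, 1.58]]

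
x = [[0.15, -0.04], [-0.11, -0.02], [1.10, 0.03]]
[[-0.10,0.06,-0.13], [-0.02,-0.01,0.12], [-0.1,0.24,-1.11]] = x@[[-0.14, 0.24, -1.0], [1.95, -0.66, -0.46]]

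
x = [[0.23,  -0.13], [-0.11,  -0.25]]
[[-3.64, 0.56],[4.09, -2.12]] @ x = [[-0.90, 0.33], [1.17, -0.0]]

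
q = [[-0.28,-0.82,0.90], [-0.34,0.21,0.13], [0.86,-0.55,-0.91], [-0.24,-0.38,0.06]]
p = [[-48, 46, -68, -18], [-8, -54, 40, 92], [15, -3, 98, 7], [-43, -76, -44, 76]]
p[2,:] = [15, -3, 98, 7]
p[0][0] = -48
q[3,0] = -0.235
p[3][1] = -76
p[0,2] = -68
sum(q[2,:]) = -0.6020000000000001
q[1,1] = 0.214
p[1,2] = 40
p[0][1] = 46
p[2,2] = 98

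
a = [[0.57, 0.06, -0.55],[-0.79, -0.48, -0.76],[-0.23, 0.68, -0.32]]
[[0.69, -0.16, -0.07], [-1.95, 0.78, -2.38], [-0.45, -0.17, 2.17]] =a @[[1.76,-0.45,0.17], [0.21,-0.51,3.58], [0.60,-0.24,0.7]]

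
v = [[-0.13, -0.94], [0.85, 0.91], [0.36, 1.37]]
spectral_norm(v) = 2.04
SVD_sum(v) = [[-0.36, -0.85],  [0.45, 1.08],  [0.54, 1.29]] + [[0.23, -0.09],  [0.40, -0.17],  [-0.18, 0.08]]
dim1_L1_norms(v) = [1.07, 1.76, 1.73]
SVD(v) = [[-0.45,-0.46], [0.57,-0.81], [0.69,0.37]] @ diag([2.042677979492307, 0.5339163530902795]) @ [[0.39, 0.92], [-0.92, 0.39]]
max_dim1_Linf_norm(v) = 1.37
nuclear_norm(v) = 2.58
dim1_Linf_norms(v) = [0.94, 0.91, 1.37]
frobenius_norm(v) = 2.11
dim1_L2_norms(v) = [0.95, 1.25, 1.42]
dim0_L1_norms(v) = [1.34, 3.22]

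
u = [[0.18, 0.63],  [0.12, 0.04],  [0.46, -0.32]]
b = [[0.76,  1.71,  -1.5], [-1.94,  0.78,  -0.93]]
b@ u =[[-0.35, 1.03], [-0.68, -0.89]]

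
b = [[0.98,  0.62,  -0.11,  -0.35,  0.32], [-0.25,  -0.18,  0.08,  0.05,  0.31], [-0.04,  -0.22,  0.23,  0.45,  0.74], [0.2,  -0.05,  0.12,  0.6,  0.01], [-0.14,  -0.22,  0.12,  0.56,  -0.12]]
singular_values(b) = [1.39, 1.03, 0.68, 0.01, 0.0]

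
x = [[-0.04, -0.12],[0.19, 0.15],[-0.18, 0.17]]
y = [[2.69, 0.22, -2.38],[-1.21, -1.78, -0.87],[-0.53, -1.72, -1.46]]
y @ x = [[0.36, -0.69], [-0.13, -0.27], [-0.04, -0.44]]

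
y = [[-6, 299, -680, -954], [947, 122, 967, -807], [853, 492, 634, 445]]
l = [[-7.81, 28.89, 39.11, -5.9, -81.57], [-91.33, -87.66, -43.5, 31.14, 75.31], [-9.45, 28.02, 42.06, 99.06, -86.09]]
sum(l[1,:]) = -116.04000000000002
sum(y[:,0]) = 1794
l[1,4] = 75.31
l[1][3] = 31.14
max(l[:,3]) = 99.06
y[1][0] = 947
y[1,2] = 967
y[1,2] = 967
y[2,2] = 634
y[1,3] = -807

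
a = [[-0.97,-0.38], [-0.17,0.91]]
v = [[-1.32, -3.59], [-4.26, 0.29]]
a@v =[[2.90, 3.37], [-3.65, 0.87]]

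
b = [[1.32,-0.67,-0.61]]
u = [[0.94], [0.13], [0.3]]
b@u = [[0.97]]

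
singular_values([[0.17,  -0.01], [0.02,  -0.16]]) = [0.18, 0.15]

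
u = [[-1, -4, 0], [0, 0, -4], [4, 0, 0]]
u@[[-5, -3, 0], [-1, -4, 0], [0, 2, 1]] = [[9, 19, 0], [0, -8, -4], [-20, -12, 0]]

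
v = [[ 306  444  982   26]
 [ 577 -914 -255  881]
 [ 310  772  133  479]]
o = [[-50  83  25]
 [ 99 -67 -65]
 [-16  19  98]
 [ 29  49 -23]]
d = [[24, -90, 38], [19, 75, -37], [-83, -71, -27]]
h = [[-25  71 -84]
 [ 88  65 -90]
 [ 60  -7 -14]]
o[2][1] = 19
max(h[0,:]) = 71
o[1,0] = 99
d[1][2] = -37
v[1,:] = [577, -914, -255, 881]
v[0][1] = 444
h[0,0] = -25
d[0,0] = 24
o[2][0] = -16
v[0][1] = 444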